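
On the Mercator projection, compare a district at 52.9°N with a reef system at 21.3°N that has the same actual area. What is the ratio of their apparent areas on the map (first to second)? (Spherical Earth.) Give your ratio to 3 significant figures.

2.39

Mercator is conformal with k = sec φ, so areal scale = k² = sec²φ.
At 52.9°: sec²(52.9°) = 1/0.6032² = 2.748.
At 21.3°: sec²(21.3°) = 1/0.9317² = 1.152.
Ratio = 2.748/1.152 = cos²(21.3°)/cos²(52.9°) ≈ 2.39.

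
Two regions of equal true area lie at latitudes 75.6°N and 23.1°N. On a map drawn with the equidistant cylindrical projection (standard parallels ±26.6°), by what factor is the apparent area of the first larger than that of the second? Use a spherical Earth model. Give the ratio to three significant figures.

3.70

In the equirectangular projection with standard parallel φ₀ = 26.6° (x = Rλ cos φ₀, y = Rφ), meridians are true-scale (h = 1) and the parallel scale is k = cos φ₀ / cos φ.
Areal scale at 75.6°: h·k = 1.000 × 3.595 = 3.595.
Areal scale at 23.1°: h·k = 1.000 × 0.9721 = 0.9721.
Ratio = 3.595/0.9721 ≈ 3.70.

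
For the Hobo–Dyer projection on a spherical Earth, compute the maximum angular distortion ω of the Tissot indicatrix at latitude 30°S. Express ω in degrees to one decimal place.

Hobo–Dyer is a cylindrical equal-area projection with standard parallels at ±37.5°. For cylindrical equal-area with standard parallel φ₀, h = cos φ / cos φ₀ and k = cos φ₀ / cos φ, so h·k = 1.
At 30°: h = 1.092, k = 0.9161; principal scales a = 1.092, b = 0.9161.
sin(ω/2) = (a − b)/(a + b) = 0.1755/2.008 = 0.08742, so ω = 2 arcsin(0.08742) ≈ 10.0°.

10.0°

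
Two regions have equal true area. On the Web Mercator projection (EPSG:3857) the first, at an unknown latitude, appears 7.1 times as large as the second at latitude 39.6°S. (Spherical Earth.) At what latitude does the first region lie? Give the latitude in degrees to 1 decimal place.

73.2°

For equal true areas on Mercator, apparent areas scale as sec²φ, so the ratio is cos²φ₂ / cos²φ₁.
cos²φ₂ / cos²φ₁ = 7.1  ⇒  cos φ₁ = cos 39.6° / √7.1 = 0.7705/2.665 = 0.2892.
φ₁ = arccos(0.2892) ≈ 73.2°.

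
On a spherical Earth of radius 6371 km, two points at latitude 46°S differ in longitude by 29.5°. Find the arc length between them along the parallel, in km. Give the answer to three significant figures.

2280 km

Arc length along a parallel = R cos φ · Δλ (with Δλ in radians).
= 6371 × cos 46° × (29.5° × π/180) = 6371 × 0.6947 × 0.5149 ≈ 2280 km.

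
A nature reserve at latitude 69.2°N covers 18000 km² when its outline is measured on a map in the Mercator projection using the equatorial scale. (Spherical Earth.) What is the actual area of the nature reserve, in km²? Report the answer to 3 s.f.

For Mercator, h = k = sec φ (a conformal cylindrical projection has a single point scale, 1/cos φ).
Areal scale = k² = sec²φ = 1/cos²(69.2°) = 1/0.3551² = 7.930.
True area = apparent / (areal scale) = 18000 / 7.930 ≈ 2270 km².

2270 km²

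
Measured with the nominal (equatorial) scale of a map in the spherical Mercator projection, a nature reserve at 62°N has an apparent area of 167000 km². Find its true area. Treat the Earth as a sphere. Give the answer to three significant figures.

36800 km²

Mercator is conformal, so the point scale is isotropic: h = k = sec φ = 1/cos φ.
Areal scale = k² = sec²φ = 1/cos²(62°) = 1/0.4695² = 4.537.
True area = apparent / (areal scale) = 167000 / 4.537 ≈ 36800 km².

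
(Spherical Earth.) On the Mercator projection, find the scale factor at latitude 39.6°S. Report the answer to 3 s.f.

1.30

For Mercator, h = k = sec φ (a conformal cylindrical projection has a single point scale, 1/cos φ).
k = 1/cos 39.6° = 1/0.7705 = 1.298.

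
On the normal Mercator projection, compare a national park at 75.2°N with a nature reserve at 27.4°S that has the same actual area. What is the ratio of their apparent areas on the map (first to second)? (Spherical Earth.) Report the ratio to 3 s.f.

Mercator is conformal with k = sec φ, so areal scale = k² = sec²φ.
At 75.2°: sec²(75.2°) = 1/0.2554² = 15.33.
At 27.4°: sec²(27.4°) = 1/0.8878² = 1.269.
Ratio = 15.33/1.269 = cos²(27.4°)/cos²(75.2°) ≈ 12.1.

12.1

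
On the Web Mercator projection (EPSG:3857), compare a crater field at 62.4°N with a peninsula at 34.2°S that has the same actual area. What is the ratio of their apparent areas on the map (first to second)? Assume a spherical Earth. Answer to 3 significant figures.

On Mercator, area is exaggerated by sec²φ = 1/cos²φ.
At 62.4°: sec²(62.4°) = 1/0.4633² = 4.659.
At 34.2°: sec²(34.2°) = 1/0.8271² = 1.462.
Ratio = 4.659/1.462 = cos²(34.2°)/cos²(62.4°) ≈ 3.19.

3.19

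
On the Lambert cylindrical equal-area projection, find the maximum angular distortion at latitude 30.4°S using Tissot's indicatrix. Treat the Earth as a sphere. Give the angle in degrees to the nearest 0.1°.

The Lambert cylindrical equal-area projection is the cylindrical equal-area projection with its standard parallel at the equator (φ₀ = 0). A cylindrical equal-area projection with standard parallel φ₀ has meridian scale h = cos φ / cos φ₀ and parallel scale k = cos φ₀ / cos φ (so areas are preserved, h·k = 1).
At 30.4°: h = 0.8625, k = 1.159; principal scales a = 1.159, b = 0.8625.
sin(ω/2) = (a − b)/(a + b) = 0.2969/2.022 = 0.1468, so ω = 2 arcsin(0.1468) ≈ 16.9°.

16.9°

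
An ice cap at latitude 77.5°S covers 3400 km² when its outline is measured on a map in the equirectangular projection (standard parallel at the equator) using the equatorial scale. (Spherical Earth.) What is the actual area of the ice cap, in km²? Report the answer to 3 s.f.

For the equirectangular projection with φ₀ = 0 (plate carrée), h = 1 along meridians and k = sec φ along parallels.
Areal scale = h·k = 1 × sec φ; at 77.5°, h = 1.000, k = 4.620, so h·k = 4.620.
True area = apparent / (areal scale) = 3400 / 4.620 ≈ 736 km².

736 km²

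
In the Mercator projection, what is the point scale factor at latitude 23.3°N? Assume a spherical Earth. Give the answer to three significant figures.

Mercator is conformal, so the point scale is isotropic: h = k = sec φ = 1/cos φ.
k = 1/cos 23.3° = 1/0.9184 = 1.089.

1.09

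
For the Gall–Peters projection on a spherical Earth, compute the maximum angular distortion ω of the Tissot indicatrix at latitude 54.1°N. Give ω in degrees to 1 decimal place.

21.3°

The Gall–Peters projection is cylindrical equal-area with φ₀ = 45°. For cylindrical equal-area with standard parallel φ₀, h = cos φ / cos φ₀ and k = cos φ₀ / cos φ, so h·k = 1.
At 54.1°: h = 0.8293, k = 1.206; principal scales a = 1.206, b = 0.8293.
sin(ω/2) = (a − b)/(a + b) = 0.3766/2.035 = 0.1851, so ω = 2 arcsin(0.1851) ≈ 21.3°.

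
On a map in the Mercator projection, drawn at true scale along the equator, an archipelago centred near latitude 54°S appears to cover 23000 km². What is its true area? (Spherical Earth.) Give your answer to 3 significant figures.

The Mercator projection is conformal; its linear scale factor is the same in every direction and equals sec φ = 1/cos φ.
Areal scale = k² = sec²φ = 1/cos²(54°) = 1/0.5878² = 2.894.
True area = apparent / (areal scale) = 23000 / 2.894 ≈ 7950 km².

7950 km²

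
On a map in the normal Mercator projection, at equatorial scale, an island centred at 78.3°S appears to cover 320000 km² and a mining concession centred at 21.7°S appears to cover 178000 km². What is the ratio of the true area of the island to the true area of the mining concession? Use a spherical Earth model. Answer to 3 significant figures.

Since Mercator area scale is 1/cos²φ, the true area equals the apparent area multiplied by cos²φ.
True area of island: 320000 × cos²(78.3°) = 320000 × 0.04112 = 13160 km².
True area of mining concession: 178000 × cos²(21.7°) = 178000 × 0.8633 = 153700 km².
Ratio = 13160 / 153700 ≈ 0.0856.

0.0856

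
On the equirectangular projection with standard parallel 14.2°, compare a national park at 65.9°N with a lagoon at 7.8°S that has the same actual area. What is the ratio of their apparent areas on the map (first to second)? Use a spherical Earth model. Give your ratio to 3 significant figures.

With standard parallel φ₀ = 14.2°, the equirectangular projection gives x = Rλ cos φ₀, y = Rφ, so h = 1 and k = cos 14.2° / cos φ.
Areal scale at 65.9°: h·k = 1.000 × 2.374 = 2.374.
Areal scale at 7.8°: h·k = 1.000 × 0.9785 = 0.9785.
Ratio = 2.374/0.9785 ≈ 2.43.

2.43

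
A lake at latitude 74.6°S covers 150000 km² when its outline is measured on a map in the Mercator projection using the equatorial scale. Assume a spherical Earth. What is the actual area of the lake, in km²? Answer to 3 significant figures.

10600 km²

The Mercator projection is conformal; its linear scale factor is the same in every direction and equals sec φ = 1/cos φ.
Areal scale = k² = sec²φ = 1/cos²(74.6°) = 1/0.2656² = 14.18.
True area = apparent / (areal scale) = 150000 / 14.18 ≈ 10600 km².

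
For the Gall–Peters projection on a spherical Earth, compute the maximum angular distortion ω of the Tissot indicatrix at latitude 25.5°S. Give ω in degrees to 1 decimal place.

The Gall–Peters projection is cylindrical equal-area with φ₀ = 45°. For cylindrical equal-area with standard parallel φ₀, h = cos φ / cos φ₀ and k = cos φ₀ / cos φ, so h·k = 1.
At 25.5°: h = 1.276, k = 0.7834; principal scales a = 1.276, b = 0.7834.
sin(ω/2) = (a − b)/(a + b) = 0.4930/2.060 = 0.2393, so ω = 2 arcsin(0.2393) ≈ 27.7°.

27.7°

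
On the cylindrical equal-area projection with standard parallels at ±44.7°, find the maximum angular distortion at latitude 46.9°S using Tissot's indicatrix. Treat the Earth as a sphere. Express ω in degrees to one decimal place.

A cylindrical equal-area projection with standard parallel φ₀ has meridian scale h = cos φ / cos φ₀ and parallel scale k = cos φ₀ / cos φ (so areas are preserved, h·k = 1).
At 46.9°: h = 0.9613, k = 1.040; principal scales a = 1.040, b = 0.9613.
sin(ω/2) = (a − b)/(a + b) = 0.07901/2.002 = 0.03947, so ω = 2 arcsin(0.03947) ≈ 4.5°.

4.5°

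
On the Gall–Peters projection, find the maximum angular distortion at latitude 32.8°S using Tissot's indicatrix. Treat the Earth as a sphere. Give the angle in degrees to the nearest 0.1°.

19.7°

The Gall–Peters projection is cylindrical equal-area with φ₀ = 45°. A cylindrical equal-area projection with standard parallel φ₀ has meridian scale h = cos φ / cos φ₀ and parallel scale k = cos φ₀ / cos φ (so areas are preserved, h·k = 1).
At 32.8°: h = 1.189, k = 0.8412; principal scales a = 1.189, b = 0.8412.
sin(ω/2) = (a − b)/(a + b) = 0.3475/2.030 = 0.1712, so ω = 2 arcsin(0.1712) ≈ 19.7°.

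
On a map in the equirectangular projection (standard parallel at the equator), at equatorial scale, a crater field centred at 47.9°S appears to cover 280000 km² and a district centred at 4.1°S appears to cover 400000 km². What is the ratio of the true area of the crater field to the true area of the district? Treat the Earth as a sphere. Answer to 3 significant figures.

0.471

On the plate carrée, areal scale = h·k = 1 × sec φ, so true area = apparent × cos φ.
True area of crater field: 280000 × cos(47.9°) = 280000 × 0.6704 = 187700 km².
True area of district: 400000 × cos(4.1°) = 400000 × 0.9974 = 399000 km².
Ratio = 187700 / 399000 ≈ 0.471.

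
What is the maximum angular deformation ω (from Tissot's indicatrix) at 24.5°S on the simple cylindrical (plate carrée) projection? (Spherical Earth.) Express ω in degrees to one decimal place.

For the equirectangular projection with φ₀ = 0 (plate carrée), h = 1 along meridians and k = sec φ along parallels.
At 24.5°: h = 1.000, k = 1.099; principal scales a = 1.099, b = 1.000.
sin(ω/2) = (a − b)/(a + b) = 0.09895/2.099 = 0.04714, so ω = 2 arcsin(0.04714) ≈ 5.4°.

5.4°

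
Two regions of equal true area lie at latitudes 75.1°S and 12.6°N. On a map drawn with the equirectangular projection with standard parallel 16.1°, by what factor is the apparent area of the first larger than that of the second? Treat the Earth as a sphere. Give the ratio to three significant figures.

3.80

The equidistant cylindrical projection with φ₀ = 16.1° has h = 1 (meridians true) and k = cos φ₀ / cos φ along parallels.
Areal scale at 75.1°: h·k = 1.000 × 3.737 = 3.737.
Areal scale at 12.6°: h·k = 1.000 × 0.9845 = 0.9845.
Ratio = 3.737/0.9845 ≈ 3.80.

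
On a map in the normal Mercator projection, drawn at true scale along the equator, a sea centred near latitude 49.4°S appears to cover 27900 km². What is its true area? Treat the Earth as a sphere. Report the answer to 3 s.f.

11800 km²

Mercator is conformal, so the point scale is isotropic: h = k = sec φ = 1/cos φ.
Areal scale = k² = sec²φ = 1/cos²(49.4°) = 1/0.6508² = 2.361.
True area = apparent / (areal scale) = 27900 / 2.361 ≈ 11800 km².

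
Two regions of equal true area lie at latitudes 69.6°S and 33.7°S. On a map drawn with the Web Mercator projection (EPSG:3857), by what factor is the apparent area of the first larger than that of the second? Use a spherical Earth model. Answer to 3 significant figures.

Mercator is conformal with k = sec φ, so areal scale = k² = sec²φ.
At 69.6°: sec²(69.6°) = 1/0.3486² = 8.230.
At 33.7°: sec²(33.7°) = 1/0.8320² = 1.445.
Ratio = 8.230/1.445 = cos²(33.7°)/cos²(69.6°) ≈ 5.70.

5.70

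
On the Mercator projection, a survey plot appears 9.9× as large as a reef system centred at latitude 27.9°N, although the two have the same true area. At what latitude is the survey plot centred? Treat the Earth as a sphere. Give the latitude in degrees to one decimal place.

73.7°

On Mercator, (apparent₁)/(apparent₂) = sec²φ₁ / sec²φ₂ when true areas are equal.
cos²φ₂ / cos²φ₁ = 9.9  ⇒  cos φ₁ = cos 27.9° / √9.9 = 0.8838/3.146 = 0.2809.
φ₁ = arccos(0.2809) ≈ 73.7°.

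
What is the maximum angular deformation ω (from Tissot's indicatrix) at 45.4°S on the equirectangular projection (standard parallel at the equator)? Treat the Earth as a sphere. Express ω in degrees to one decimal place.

In the plate carrée (x = Rλ, y = Rφ), meridians are true-scale (h = 1) and parallels are stretched by k = sec φ.
At 45.4°: h = 1.000, k = 1.424; principal scales a = 1.424, b = 1.000.
sin(ω/2) = (a − b)/(a + b) = 0.4242/2.424 = 0.1750, so ω = 2 arcsin(0.1750) ≈ 20.2°.

20.2°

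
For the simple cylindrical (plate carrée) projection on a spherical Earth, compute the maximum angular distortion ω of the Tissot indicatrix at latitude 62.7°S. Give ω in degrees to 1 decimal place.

For the equirectangular projection with φ₀ = 0 (plate carrée), h = 1 along meridians and k = sec φ along parallels.
At 62.7°: h = 1.000, k = 2.180; principal scales a = 2.180, b = 1.000.
sin(ω/2) = (a − b)/(a + b) = 1.180/3.180 = 0.3711, so ω = 2 arcsin(0.3711) ≈ 43.6°.

43.6°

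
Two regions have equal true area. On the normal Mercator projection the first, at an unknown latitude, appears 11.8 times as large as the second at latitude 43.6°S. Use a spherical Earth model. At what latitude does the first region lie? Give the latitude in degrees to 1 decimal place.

77.8°

Mercator areal scale is sec²φ, so apparent-area ratio = sec²φ₁ / sec²φ₂ = cos²φ₂ / cos²φ₁.
cos²φ₂ / cos²φ₁ = 11.8  ⇒  cos φ₁ = cos 43.6° / √11.8 = 0.7242/3.435 = 0.2108.
φ₁ = arccos(0.2108) ≈ 77.8°.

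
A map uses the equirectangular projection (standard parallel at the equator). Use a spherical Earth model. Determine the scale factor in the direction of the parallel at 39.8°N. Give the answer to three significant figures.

For the equirectangular projection with φ₀ = 0 (plate carrée), h = 1 along meridians and k = sec φ along parallels.
k = 1/cos 39.8° = 1/0.7683 = 1.302.

1.30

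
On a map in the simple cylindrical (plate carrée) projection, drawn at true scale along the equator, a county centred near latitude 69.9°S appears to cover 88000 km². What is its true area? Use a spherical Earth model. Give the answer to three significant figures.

30200 km²

In the plate carrée (x = Rλ, y = Rφ), meridians are true-scale (h = 1) and parallels are stretched by k = sec φ.
Areal scale = h·k = 1 × sec φ; at 69.9°, h = 1.000, k = 2.910, so h·k = 2.910.
True area = apparent / (areal scale) = 88000 / 2.910 ≈ 30200 km².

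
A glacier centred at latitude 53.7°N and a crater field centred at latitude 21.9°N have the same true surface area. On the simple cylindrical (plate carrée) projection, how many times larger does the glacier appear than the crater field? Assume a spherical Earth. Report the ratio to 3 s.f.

1.57

Plate carrée maps x = Rλ, y = Rφ. The meridian scale is h = 1 and the parallel scale is k = 1/cos φ = sec φ.
Areal scale at 53.7°: h·k = 1.000 × 1.689 = 1.689.
Areal scale at 21.9°: h·k = 1.000 × 1.078 = 1.078.
Ratio = 1.689/1.078 ≈ 1.57.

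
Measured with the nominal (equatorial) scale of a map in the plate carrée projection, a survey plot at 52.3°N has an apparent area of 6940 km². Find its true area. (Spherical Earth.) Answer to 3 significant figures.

4240 km²

For the equirectangular projection with φ₀ = 0 (plate carrée), h = 1 along meridians and k = sec φ along parallels.
Areal scale = h·k = 1 × sec φ; at 52.3°, h = 1.000, k = 1.635, so h·k = 1.635.
True area = apparent / (areal scale) = 6940 / 1.635 ≈ 4240 km².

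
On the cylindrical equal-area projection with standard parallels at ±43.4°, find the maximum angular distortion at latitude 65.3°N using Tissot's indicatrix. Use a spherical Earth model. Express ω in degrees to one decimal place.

60.4°

For cylindrical equal-area with standard parallel φ₀, h = cos φ / cos φ₀ and k = cos φ₀ / cos φ, so h·k = 1.
At 65.3°: h = 0.5751, k = 1.739; principal scales a = 1.739, b = 0.5751.
sin(ω/2) = (a − b)/(a + b) = 1.164/2.314 = 0.5029, so ω = 2 arcsin(0.5029) ≈ 60.4°.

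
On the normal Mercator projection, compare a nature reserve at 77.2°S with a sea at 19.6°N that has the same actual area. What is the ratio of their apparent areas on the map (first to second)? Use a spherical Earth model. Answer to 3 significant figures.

Mercator is conformal with k = sec φ, so areal scale = k² = sec²φ.
At 77.2°: sec²(77.2°) = 1/0.2215² = 20.37.
At 19.6°: sec²(19.6°) = 1/0.9421² = 1.127.
Ratio = 20.37/1.127 = cos²(19.6°)/cos²(77.2°) ≈ 18.1.

18.1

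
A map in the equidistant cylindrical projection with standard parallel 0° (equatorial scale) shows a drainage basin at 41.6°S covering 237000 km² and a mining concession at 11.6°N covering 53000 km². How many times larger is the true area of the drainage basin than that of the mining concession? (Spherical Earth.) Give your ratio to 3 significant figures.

3.41

On the plate carrée, areal scale = h·k = 1 × sec φ, so true area = apparent × cos φ.
True area of drainage basin: 237000 × cos(41.6°) = 237000 × 0.7478 = 177200 km².
True area of mining concession: 53000 × cos(11.6°) = 53000 × 0.9796 = 51920 km².
Ratio = 177200 / 51920 ≈ 3.41.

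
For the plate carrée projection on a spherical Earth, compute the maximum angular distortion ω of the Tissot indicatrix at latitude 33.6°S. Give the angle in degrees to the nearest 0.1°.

10.5°

Plate carrée maps x = Rλ, y = Rφ. The meridian scale is h = 1 and the parallel scale is k = 1/cos φ = sec φ.
At 33.6°: h = 1.000, k = 1.201; principal scales a = 1.201, b = 1.000.
sin(ω/2) = (a − b)/(a + b) = 0.2006/2.201 = 0.09115, so ω = 2 arcsin(0.09115) ≈ 10.5°.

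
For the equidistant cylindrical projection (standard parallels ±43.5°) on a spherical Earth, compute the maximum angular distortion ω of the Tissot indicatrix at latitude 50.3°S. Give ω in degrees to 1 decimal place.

The equidistant cylindrical projection with φ₀ = 43.5° has h = 1 (meridians true) and k = cos φ₀ / cos φ along parallels.
At 50.3°: h = 1.000, k = 1.136; principal scales a = 1.136, b = 1.000.
sin(ω/2) = (a − b)/(a + b) = 0.1356/2.136 = 0.06349, so ω = 2 arcsin(0.06349) ≈ 7.3°.

7.3°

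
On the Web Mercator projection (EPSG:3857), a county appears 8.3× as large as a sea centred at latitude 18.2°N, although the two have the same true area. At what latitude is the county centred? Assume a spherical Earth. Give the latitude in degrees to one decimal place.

For equal true areas on Mercator, apparent areas scale as sec²φ, so the ratio is cos²φ₂ / cos²φ₁.
cos²φ₂ / cos²φ₁ = 8.3  ⇒  cos φ₁ = cos 18.2° / √8.3 = 0.9500/2.881 = 0.3297.
φ₁ = arccos(0.3297) ≈ 70.7°.

70.7°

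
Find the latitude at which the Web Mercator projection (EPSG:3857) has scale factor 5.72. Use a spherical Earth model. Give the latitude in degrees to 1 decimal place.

Mercator scale is k = sec φ = 1/cos φ.
1/cos φ = 5.72  ⇒  cos φ = 0.1748  ⇒  φ = arccos(0.1748) ≈ 79.9°.

79.9°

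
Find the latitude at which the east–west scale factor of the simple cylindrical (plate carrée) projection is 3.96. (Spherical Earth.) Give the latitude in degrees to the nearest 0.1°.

75.4°

Plate carrée: h = 1, k = sec φ along parallels.
sec φ = 3.96  ⇒  cos φ = 0.2525  ⇒  φ ≈ 75.4°.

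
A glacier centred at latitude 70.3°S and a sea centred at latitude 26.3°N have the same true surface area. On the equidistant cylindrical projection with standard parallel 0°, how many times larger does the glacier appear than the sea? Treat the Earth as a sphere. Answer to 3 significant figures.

2.66

In the plate carrée (x = Rλ, y = Rφ), meridians are true-scale (h = 1) and parallels are stretched by k = sec φ.
Areal scale at 70.3°: h·k = 1.000 × 2.967 = 2.967.
Areal scale at 26.3°: h·k = 1.000 × 1.115 = 1.115.
Ratio = 2.967/1.115 ≈ 2.66.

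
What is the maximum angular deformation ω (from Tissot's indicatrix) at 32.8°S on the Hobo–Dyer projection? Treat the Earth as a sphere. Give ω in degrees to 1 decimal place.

The Hobo–Dyer projection is cylindrical equal-area with φ₀ = 37.5°. For cylindrical equal-area with standard parallel φ₀, h = cos φ / cos φ₀ and k = cos φ₀ / cos φ, so h·k = 1.
At 32.8°: h = 1.060, k = 0.9438; principal scales a = 1.060, b = 0.9438.
sin(ω/2) = (a − b)/(a + b) = 0.1157/2.003 = 0.05774, so ω = 2 arcsin(0.05774) ≈ 6.6°.

6.6°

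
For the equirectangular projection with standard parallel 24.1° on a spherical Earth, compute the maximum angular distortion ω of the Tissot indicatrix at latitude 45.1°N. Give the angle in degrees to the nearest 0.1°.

With standard parallel φ₀ = 24.1°, the equirectangular projection gives x = Rλ cos φ₀, y = Rφ, so h = 1 and k = cos 24.1° / cos φ.
At 45.1°: h = 1.000, k = 1.293; principal scales a = 1.293, b = 1.000.
sin(ω/2) = (a − b)/(a + b) = 0.2932/2.293 = 0.1279, so ω = 2 arcsin(0.1279) ≈ 14.7°.

14.7°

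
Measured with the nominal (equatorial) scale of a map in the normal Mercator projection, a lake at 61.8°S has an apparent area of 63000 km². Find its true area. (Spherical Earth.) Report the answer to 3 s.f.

Mercator is conformal, so the point scale is isotropic: h = k = sec φ = 1/cos φ.
Areal scale = k² = sec²φ = 1/cos²(61.8°) = 1/0.4726² = 4.478.
True area = apparent / (areal scale) = 63000 / 4.478 ≈ 14100 km².

14100 km²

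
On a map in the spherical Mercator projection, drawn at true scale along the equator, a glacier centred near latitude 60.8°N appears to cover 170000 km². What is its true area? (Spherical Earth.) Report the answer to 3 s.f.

Mercator is conformal, so the point scale is isotropic: h = k = sec φ = 1/cos φ.
Areal scale = k² = sec²φ = 1/cos²(60.8°) = 1/0.4879² = 4.202.
True area = apparent / (areal scale) = 170000 / 4.202 ≈ 40500 km².

40500 km²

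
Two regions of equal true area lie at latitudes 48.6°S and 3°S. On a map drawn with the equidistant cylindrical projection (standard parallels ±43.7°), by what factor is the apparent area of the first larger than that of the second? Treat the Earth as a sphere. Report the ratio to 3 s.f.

1.51

With standard parallel φ₀ = 43.7°, the equirectangular projection gives x = Rλ cos φ₀, y = Rφ, so h = 1 and k = cos 43.7° / cos φ.
Areal scale at 48.6°: h·k = 1.000 × 1.093 = 1.093.
Areal scale at 3°: h·k = 1.000 × 0.7240 = 0.7240.
Ratio = 1.093/0.7240 ≈ 1.51.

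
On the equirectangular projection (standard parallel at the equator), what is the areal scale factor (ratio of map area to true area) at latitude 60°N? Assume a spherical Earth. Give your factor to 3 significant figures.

For the equirectangular projection with φ₀ = 0 (plate carrée), h = 1 along meridians and k = sec φ along parallels.
Areal scale = h·k = 1 × sec φ; at 60°, h = 1.000, k = 2.000, so h·k = 2.000.

2.00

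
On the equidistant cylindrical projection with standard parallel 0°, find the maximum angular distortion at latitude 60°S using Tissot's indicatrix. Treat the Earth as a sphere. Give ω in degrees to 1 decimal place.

In the plate carrée (x = Rλ, y = Rφ), meridians are true-scale (h = 1) and parallels are stretched by k = sec φ.
At 60°: h = 1.000, k = 2.000; principal scales a = 2.000, b = 1.000.
sin(ω/2) = (a − b)/(a + b) = 1.0000/3.000 = 0.3333, so ω = 2 arcsin(0.3333) ≈ 38.9°.

38.9°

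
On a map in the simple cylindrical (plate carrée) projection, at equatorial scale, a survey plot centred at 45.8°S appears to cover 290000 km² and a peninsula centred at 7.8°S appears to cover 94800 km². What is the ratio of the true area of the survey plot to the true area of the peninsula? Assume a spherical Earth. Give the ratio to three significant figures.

2.15

Plate carrée has h = 1 and k = sec φ, giving areal scale sec φ; true area = (apparent area) · cos φ.
True area of survey plot: 290000 × cos(45.8°) = 290000 × 0.6972 = 202200 km².
True area of peninsula: 94800 × cos(7.8°) = 94800 × 0.9907 = 93920 km².
Ratio = 202200 / 93920 ≈ 2.15.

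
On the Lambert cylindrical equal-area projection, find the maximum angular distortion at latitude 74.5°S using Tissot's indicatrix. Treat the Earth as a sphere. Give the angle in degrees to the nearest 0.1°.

120.2°

The Lambert cylindrical equal-area projection is the cylindrical equal-area projection with its standard parallel at the equator (φ₀ = 0). Cylindrical equal-area (φ₀ = 0°): h = cos φ / cos 0° along meridians, k = cos 0° / cos φ along parallels; h·k = 1.
At 74.5°: h = 0.2672, k = 3.742; principal scales a = 3.742, b = 0.2672.
sin(ω/2) = (a − b)/(a + b) = 3.475/4.009 = 0.8667, so ω = 2 arcsin(0.8667) ≈ 120.2°.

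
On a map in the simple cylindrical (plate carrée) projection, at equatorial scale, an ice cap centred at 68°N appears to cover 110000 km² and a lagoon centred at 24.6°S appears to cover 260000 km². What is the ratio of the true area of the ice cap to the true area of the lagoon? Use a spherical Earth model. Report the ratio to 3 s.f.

0.174

Plate carrée has h = 1 and k = sec φ, giving areal scale sec φ; true area = (apparent area) · cos φ.
True area of ice cap: 110000 × cos(68°) = 110000 × 0.3746 = 41210 km².
True area of lagoon: 260000 × cos(24.6°) = 260000 × 0.9092 = 236400 km².
Ratio = 41210 / 236400 ≈ 0.174.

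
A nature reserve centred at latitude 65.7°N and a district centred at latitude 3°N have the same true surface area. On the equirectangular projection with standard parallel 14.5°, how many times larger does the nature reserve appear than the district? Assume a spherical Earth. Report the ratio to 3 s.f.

2.43

In the equirectangular projection with standard parallel φ₀ = 14.5° (x = Rλ cos φ₀, y = Rφ), meridians are true-scale (h = 1) and the parallel scale is k = cos φ₀ / cos φ.
Areal scale at 65.7°: h·k = 1.000 × 2.353 = 2.353.
Areal scale at 3°: h·k = 1.000 × 0.9695 = 0.9695.
Ratio = 2.353/0.9695 ≈ 2.43.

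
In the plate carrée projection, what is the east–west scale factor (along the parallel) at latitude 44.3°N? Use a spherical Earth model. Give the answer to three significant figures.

Plate carrée maps x = Rλ, y = Rφ. The meridian scale is h = 1 and the parallel scale is k = 1/cos φ = sec φ.
k = 1/cos 44.3° = 1/0.7157 = 1.397.

1.40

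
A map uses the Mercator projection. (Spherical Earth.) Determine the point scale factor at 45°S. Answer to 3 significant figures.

1.41

Mercator is conformal, so the point scale is isotropic: h = k = sec φ = 1/cos φ.
k = 1/cos 45° = 1/0.7071 = 1.414.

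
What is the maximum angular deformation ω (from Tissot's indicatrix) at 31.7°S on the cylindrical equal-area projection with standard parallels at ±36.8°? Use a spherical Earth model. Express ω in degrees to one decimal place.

A cylindrical equal-area projection with standard parallel φ₀ has meridian scale h = cos φ / cos φ₀ and parallel scale k = cos φ₀ / cos φ (so areas are preserved, h·k = 1).
At 31.7°: h = 1.063, k = 0.9411; principal scales a = 1.063, b = 0.9411.
sin(ω/2) = (a − b)/(a + b) = 0.1214/2.004 = 0.06059, so ω = 2 arcsin(0.06059) ≈ 6.9°.

6.9°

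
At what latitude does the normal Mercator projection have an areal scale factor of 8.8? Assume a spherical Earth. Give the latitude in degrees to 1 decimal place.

Mercator areal scale is sec²φ.
sec²φ = 8.8  ⇒  cos²φ = 0.1136  ⇒  cos φ = 0.3371.
φ = arccos(0.3371) ≈ 70.3°.

70.3°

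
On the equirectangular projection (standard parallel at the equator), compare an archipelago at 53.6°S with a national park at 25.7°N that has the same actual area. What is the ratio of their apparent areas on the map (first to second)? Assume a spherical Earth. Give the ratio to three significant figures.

1.52

For the equirectangular projection with φ₀ = 0 (plate carrée), h = 1 along meridians and k = sec φ along parallels.
Areal scale at 53.6°: h·k = 1.000 × 1.685 = 1.685.
Areal scale at 25.7°: h·k = 1.000 × 1.110 = 1.110.
Ratio = 1.685/1.110 ≈ 1.52.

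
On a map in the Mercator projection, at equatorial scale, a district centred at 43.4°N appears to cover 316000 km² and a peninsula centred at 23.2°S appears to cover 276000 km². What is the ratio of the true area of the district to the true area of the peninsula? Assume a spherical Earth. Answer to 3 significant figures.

Mercator's areal exaggeration is sec²φ; hence true area = (apparent area) · cos²φ.
True area of district: 316000 × cos²(43.4°) = 316000 × 0.5279 = 166800 km².
True area of peninsula: 276000 × cos²(23.2°) = 276000 × 0.8448 = 233200 km².
Ratio = 166800 / 233200 ≈ 0.715.

0.715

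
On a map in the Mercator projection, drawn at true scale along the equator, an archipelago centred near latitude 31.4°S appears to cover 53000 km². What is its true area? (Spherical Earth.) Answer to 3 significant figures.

Mercator is conformal, so the point scale is isotropic: h = k = sec φ = 1/cos φ.
Areal scale = k² = sec²φ = 1/cos²(31.4°) = 1/0.8536² = 1.373.
True area = apparent / (areal scale) = 53000 / 1.373 ≈ 38600 km².

38600 km²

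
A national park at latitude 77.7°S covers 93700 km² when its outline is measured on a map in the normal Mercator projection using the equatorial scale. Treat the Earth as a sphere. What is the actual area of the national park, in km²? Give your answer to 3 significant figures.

4250 km²

Mercator is conformal, so the point scale is isotropic: h = k = sec φ = 1/cos φ.
Areal scale = k² = sec²φ = 1/cos²(77.7°) = 1/0.2130² = 22.04.
True area = apparent / (areal scale) = 93700 / 22.04 ≈ 4250 km².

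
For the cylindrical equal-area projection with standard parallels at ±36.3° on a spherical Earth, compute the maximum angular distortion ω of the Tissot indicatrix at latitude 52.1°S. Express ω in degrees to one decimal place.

30.7°

Cylindrical equal-area (φ₀ = 36.3°): h = cos φ / cos 36.3° along meridians, k = cos 36.3° / cos φ along parallels; h·k = 1.
At 52.1°: h = 0.7622, k = 1.312; principal scales a = 1.312, b = 0.7622.
sin(ω/2) = (a − b)/(a + b) = 0.5498/2.074 = 0.2651, so ω = 2 arcsin(0.2651) ≈ 30.7°.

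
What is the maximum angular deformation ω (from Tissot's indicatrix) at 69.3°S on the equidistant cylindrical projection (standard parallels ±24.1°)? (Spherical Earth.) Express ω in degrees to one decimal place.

52.4°

The equidistant cylindrical projection with φ₀ = 24.1° has h = 1 (meridians true) and k = cos φ₀ / cos φ along parallels.
At 69.3°: h = 1.000, k = 2.582; principal scales a = 2.582, b = 1.000.
sin(ω/2) = (a − b)/(a + b) = 1.582/3.582 = 0.4417, so ω = 2 arcsin(0.4417) ≈ 52.4°.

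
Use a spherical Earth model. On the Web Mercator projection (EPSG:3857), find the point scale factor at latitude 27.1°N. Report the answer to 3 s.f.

For Mercator, h = k = sec φ (a conformal cylindrical projection has a single point scale, 1/cos φ).
k = 1/cos 27.1° = 1/0.8902 = 1.123.

1.12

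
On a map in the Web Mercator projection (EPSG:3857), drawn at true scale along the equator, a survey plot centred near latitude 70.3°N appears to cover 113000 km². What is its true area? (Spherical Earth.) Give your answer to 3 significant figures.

The Mercator projection is conformal; its linear scale factor is the same in every direction and equals sec φ = 1/cos φ.
Areal scale = k² = sec²φ = 1/cos²(70.3°) = 1/0.3371² = 8.800.
True area = apparent / (areal scale) = 113000 / 8.800 ≈ 12800 km².

12800 km²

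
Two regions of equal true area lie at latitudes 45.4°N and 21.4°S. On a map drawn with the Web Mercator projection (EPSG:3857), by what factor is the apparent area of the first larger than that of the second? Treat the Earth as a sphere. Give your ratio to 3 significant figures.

Mercator areal scale is sec²φ.
At 45.4°: sec²(45.4°) = 1/0.7022² = 2.028.
At 21.4°: sec²(21.4°) = 1/0.9311² = 1.154.
Ratio = 2.028/1.154 = cos²(21.4°)/cos²(45.4°) ≈ 1.76.

1.76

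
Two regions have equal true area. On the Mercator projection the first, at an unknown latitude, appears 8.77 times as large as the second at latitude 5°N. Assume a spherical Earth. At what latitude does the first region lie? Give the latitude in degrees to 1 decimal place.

70.3°

On Mercator, (apparent₁)/(apparent₂) = sec²φ₁ / sec²φ₂ when true areas are equal.
cos²φ₂ / cos²φ₁ = 8.77  ⇒  cos φ₁ = cos 5° / √8.77 = 0.9962/2.961 = 0.3364.
φ₁ = arccos(0.3364) ≈ 70.3°.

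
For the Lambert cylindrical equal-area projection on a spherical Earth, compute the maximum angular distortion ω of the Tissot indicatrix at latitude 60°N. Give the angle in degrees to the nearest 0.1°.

73.7°

The Lambert cylindrical equal-area projection is the cylindrical equal-area projection with its standard parallel at the equator (φ₀ = 0). A cylindrical equal-area projection with standard parallel φ₀ has meridian scale h = cos φ / cos φ₀ and parallel scale k = cos φ₀ / cos φ (so areas are preserved, h·k = 1).
At 60°: h = 0.5000, k = 2.000; principal scales a = 2.000, b = 0.5000.
sin(ω/2) = (a − b)/(a + b) = 1.500/2.500 = 0.6000, so ω = 2 arcsin(0.6000) ≈ 73.7°.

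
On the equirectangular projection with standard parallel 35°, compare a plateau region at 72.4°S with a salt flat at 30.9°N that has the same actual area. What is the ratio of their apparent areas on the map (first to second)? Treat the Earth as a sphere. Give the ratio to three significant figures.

2.84

With standard parallel φ₀ = 35°, the equirectangular projection gives x = Rλ cos φ₀, y = Rφ, so h = 1 and k = cos 35° / cos φ.
Areal scale at 72.4°: h·k = 1.000 × 2.709 = 2.709.
Areal scale at 30.9°: h·k = 1.000 × 0.9547 = 0.9547.
Ratio = 2.709/0.9547 ≈ 2.84.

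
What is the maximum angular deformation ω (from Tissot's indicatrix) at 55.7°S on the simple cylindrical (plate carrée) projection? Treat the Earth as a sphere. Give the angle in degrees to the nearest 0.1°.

For the equirectangular projection with φ₀ = 0 (plate carrée), h = 1 along meridians and k = sec φ along parallels.
At 55.7°: h = 1.000, k = 1.775; principal scales a = 1.775, b = 1.000.
sin(ω/2) = (a − b)/(a + b) = 0.7745/2.775 = 0.2792, so ω = 2 arcsin(0.2792) ≈ 32.4°.

32.4°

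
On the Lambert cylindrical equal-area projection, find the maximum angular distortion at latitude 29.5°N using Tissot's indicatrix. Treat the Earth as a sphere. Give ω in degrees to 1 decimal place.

15.9°

The Lambert cylindrical equal-area projection is the cylindrical equal-area projection with its standard parallel at the equator (φ₀ = 0). Cylindrical equal-area (φ₀ = 0°): h = cos φ / cos 0° along meridians, k = cos 0° / cos φ along parallels; h·k = 1.
At 29.5°: h = 0.8704, k = 1.149; principal scales a = 1.149, b = 0.8704.
sin(ω/2) = (a − b)/(a + b) = 0.2786/2.019 = 0.1380, so ω = 2 arcsin(0.1380) ≈ 15.9°.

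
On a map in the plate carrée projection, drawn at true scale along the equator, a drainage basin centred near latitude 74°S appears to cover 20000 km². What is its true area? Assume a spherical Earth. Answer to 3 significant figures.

In the plate carrée (x = Rλ, y = Rφ), meridians are true-scale (h = 1) and parallels are stretched by k = sec φ.
Areal scale = h·k = 1 × sec φ; at 74°, h = 1.000, k = 3.628, so h·k = 3.628.
True area = apparent / (areal scale) = 20000 / 3.628 ≈ 5510 km².

5510 km²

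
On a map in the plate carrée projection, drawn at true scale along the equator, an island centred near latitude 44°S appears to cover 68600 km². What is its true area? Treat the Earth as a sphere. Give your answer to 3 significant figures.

49300 km²

Plate carrée maps x = Rλ, y = Rφ. The meridian scale is h = 1 and the parallel scale is k = 1/cos φ = sec φ.
Areal scale = h·k = 1 × sec φ; at 44°, h = 1.000, k = 1.390, so h·k = 1.390.
True area = apparent / (areal scale) = 68600 / 1.390 ≈ 49300 km².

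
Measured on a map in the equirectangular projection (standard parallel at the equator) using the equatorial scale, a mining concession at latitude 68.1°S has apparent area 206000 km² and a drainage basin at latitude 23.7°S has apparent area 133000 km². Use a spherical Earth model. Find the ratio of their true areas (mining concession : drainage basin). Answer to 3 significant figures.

On the plate carrée, areal scale = h·k = 1 × sec φ, so true area = apparent × cos φ.
True area of mining concession: 206000 × cos(68.1°) = 206000 × 0.3730 = 76840 km².
True area of drainage basin: 133000 × cos(23.7°) = 133000 × 0.9157 = 121800 km².
Ratio = 76840 / 121800 ≈ 0.631.

0.631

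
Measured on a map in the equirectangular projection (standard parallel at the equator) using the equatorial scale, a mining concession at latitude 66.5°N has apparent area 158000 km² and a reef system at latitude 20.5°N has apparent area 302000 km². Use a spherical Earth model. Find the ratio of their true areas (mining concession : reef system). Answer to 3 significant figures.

Plate carrée has h = 1 and k = sec φ, giving areal scale sec φ; true area = (apparent area) · cos φ.
True area of mining concession: 158000 × cos(66.5°) = 158000 × 0.3987 = 63000 km².
True area of reef system: 302000 × cos(20.5°) = 302000 × 0.9367 = 282900 km².
Ratio = 63000 / 282900 ≈ 0.223.

0.223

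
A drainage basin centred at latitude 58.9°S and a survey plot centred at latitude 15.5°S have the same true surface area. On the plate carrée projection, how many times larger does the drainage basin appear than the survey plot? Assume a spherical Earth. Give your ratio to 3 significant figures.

For the equirectangular projection with φ₀ = 0 (plate carrée), h = 1 along meridians and k = sec φ along parallels.
Areal scale at 58.9°: h·k = 1.000 × 1.936 = 1.936.
Areal scale at 15.5°: h·k = 1.000 × 1.038 = 1.038.
Ratio = 1.936/1.038 ≈ 1.87.

1.87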